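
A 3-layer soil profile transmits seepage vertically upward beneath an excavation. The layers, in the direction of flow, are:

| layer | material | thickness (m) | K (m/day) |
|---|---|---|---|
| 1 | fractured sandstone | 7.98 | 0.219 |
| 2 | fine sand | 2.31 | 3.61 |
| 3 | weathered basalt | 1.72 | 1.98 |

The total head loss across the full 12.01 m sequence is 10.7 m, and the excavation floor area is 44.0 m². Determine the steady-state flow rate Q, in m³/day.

Flow is perpendicular to layering, so the layers act in series and the equivalent K is the thickness-weighted harmonic mean.
Total thickness L = 7.98 + 2.31 + 1.72 = 12.01 m.
Σ(b_i/K_i) = 7.98/0.219 + 2.31/3.61 + 1.72/1.98 = 37.95 d.
K_eq = L / Σ(b_i/K_i) = 12.01 / 37.95 = 0.3165 m/day.
Q = K_eq · A · (Δh/L) = 0.3165 × 44.0 × (10.7/12.01) = 12.41 m³/day.

12.4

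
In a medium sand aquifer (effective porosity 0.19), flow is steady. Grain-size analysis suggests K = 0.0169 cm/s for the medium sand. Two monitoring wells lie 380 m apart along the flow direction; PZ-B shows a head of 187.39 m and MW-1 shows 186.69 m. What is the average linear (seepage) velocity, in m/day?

Convert K: 0.0169 cm/s × 864 = 14.60 m/day.
Hydraulic gradient i = (187.39 − 186.69) / 380 = 0.7 / 380 = 0.001842.
Darcy flux q = K · i = 14.60 × 0.001842 = 0.02690 m/day.
Seepage velocity v = q / n_e = 0.02690 / 0.19 = 0.1416 m/day.

0.142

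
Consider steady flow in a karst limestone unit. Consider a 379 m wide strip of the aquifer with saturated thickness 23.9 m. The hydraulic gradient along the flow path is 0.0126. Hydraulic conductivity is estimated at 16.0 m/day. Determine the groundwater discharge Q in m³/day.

1830

Cross-sectional area A = 379 × 23.9 = 9058 m².
Hydraulic gradient i = 0.0126.
Darcy's law: Q = K · A · i = 16.00 × 9058 × 0.01260 = 1826 m³/day.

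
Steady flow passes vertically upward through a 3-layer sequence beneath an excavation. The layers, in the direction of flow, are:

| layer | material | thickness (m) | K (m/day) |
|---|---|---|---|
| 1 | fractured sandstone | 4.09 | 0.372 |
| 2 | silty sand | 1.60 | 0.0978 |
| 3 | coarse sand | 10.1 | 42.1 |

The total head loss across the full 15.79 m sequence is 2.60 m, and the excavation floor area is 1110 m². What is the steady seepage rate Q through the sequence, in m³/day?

Flow is perpendicular to layering, so the layers act in series and the equivalent K is the thickness-weighted harmonic mean.
Total thickness L = 4.09 + 1.60 + 10.1 = 15.79 m.
Σ(b_i/K_i) = 4.09/0.372 + 1.60/0.0978 + 10.1/42.1 = 27.59 d.
K_eq = L / Σ(b_i/K_i) = 15.79 / 27.59 = 0.5722 m/day.
Q = K_eq · A · (Δh/L) = 0.5722 × 1110 × (2.60/15.79) = 104.6 m³/day.

105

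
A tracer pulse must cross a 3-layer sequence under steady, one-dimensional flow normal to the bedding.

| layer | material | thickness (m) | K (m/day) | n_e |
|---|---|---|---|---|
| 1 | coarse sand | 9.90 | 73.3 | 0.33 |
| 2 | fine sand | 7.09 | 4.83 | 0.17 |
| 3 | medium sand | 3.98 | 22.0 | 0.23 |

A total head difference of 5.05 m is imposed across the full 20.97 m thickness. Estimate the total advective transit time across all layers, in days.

1.90

With flow normal to the layers, continuity requires the same specific discharge q through every layer.
Σ(b_i/K_i) = 9.90/73.3 + 7.09/4.83 + 3.98/22.0 = 1.784 d.
q = Δh / Σ(b_i/K_i) = 5.05 / 1.784 = 2.831 m/day.
In each layer the seepage velocity is v_i = q/n_i, so the layer transit time is t_i = b_i·n_i / q:
  layer 1 (coarse sand): t_1 = 9.90 × 0.33 / 2.831 = 1.154 d
  layer 2 (fine sand): t_2 = 7.09 × 0.17 / 2.831 = 0.4258 d
  layer 3 (medium sand): t_3 = 3.98 × 0.23 / 2.831 = 0.3234 d
Total t = Σ t_i = 1.903 days.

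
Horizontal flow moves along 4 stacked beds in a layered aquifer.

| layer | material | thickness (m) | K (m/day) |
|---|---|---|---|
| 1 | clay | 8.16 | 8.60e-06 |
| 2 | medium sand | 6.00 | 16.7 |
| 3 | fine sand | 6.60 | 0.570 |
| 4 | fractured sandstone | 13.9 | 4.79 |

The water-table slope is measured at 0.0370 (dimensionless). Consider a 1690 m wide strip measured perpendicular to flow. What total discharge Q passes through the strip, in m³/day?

Flow is parallel to layering, so each bed carries its own Darcy discharge and the transmissivities add.
Σ(K_i·b_i) = 8.60e-06×8.16 + 16.7×6.00 + 0.570×6.60 + 4.79×13.9 = 170.5 m²/day.
Hydraulic gradient i = 0.0370.
Q = Σ(K_i·b_i) · W · i = 170.5 × 1690 × 0.03700 = 10664 m³/day.

10700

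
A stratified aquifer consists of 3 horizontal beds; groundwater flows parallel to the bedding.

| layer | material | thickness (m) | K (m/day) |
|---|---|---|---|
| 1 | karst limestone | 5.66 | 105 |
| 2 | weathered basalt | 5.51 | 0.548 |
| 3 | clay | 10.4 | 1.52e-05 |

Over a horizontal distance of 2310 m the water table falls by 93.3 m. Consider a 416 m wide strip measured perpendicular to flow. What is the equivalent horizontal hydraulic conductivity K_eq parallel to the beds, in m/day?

27.7

Flow is parallel to layering, so each bed carries its own Darcy discharge and the transmissivities add.
Σ(K_i·b_i) = 105×5.66 + 0.548×5.51 + 1.52e-05×10.4 = 597.3 m²/day.
Total thickness b = 21.57 m, so K_eq = Σ(K_i·b_i)/b = 27.69 m/day.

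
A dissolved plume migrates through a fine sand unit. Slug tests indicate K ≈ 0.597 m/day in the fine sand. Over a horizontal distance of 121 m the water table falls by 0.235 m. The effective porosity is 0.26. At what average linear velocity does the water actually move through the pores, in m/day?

0.00446

Hydraulic gradient i = Δh / L = 0.235 / 121 = 0.001942.
Darcy flux q = K · i = 0.5970 × 0.001942 = 0.001159 m/day.
Seepage velocity v = q / n_e = 0.001159 / 0.26 = 0.004459 m/day.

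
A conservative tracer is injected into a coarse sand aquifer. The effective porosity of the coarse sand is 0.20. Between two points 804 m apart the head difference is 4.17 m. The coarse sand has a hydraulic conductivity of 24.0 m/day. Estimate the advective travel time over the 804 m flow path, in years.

Hydraulic gradient i = Δh / L = 4.17 / 804 = 0.005187.
Darcy flux q = K · i = 24.00 × 0.005187 = 0.1245 m/day.
Seepage velocity v = q / n_e = 0.1245 / 0.20 = 0.6224 m/day.
Travel time t = L / v = 804 / 0.6224 = 1292 days = 3.537 years.

3.54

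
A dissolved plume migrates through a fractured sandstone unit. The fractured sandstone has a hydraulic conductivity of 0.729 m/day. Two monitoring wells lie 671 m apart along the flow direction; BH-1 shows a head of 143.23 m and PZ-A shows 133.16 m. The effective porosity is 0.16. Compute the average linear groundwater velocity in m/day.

0.0684

Hydraulic gradient i = (143.23 − 133.16) / 671 = 10.07 / 671 = 0.01501.
Darcy flux q = K · i = 0.7290 × 0.01501 = 0.01094 m/day.
Seepage velocity v = q / n_e = 0.01094 / 0.16 = 0.06838 m/day.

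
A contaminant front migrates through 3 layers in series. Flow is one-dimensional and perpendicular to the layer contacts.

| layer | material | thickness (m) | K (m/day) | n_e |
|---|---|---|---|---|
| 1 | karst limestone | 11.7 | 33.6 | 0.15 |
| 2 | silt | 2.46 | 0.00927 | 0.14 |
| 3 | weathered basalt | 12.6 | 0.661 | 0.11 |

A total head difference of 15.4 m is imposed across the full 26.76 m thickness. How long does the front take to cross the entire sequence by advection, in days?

64.5

With flow normal to the layers, continuity requires the same specific discharge q through every layer.
Σ(b_i/K_i) = 11.7/33.6 + 2.46/0.00927 + 12.6/0.661 = 284.8 d.
q = Δh / Σ(b_i/K_i) = 15.4 / 284.8 = 0.05408 m/day.
In each layer the seepage velocity is v_i = q/n_i, so the layer transit time is t_i = b_i·n_i / q:
  layer 1 (karst limestone): t_1 = 11.7 × 0.15 / 0.05408 = 32.45 d
  layer 2 (silt): t_2 = 2.46 × 0.14 / 0.05408 = 6.369 d
  layer 3 (weathered basalt): t_3 = 12.6 × 0.11 / 0.05408 = 25.63 d
Total t = Σ t_i = 64.45 days.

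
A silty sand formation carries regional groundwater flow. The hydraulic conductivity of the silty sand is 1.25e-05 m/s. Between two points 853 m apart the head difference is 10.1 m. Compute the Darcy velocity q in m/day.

0.0128

Convert K: 1.25e-05 m/s × 86400 = 1.080 m/day.
Hydraulic gradient i = Δh / L = 10.1 / 853 = 0.01184.
Specific discharge q = K · i = 1.080 × 0.01184 = 0.01279 m/day.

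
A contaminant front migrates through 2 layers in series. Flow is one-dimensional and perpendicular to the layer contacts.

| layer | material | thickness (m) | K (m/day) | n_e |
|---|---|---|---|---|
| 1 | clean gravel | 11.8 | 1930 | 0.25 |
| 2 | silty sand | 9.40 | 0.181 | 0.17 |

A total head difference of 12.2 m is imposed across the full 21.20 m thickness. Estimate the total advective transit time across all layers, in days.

19.4

With flow normal to the layers, continuity requires the same specific discharge q through every layer.
Σ(b_i/K_i) = 11.8/1930 + 9.40/0.181 = 51.94 d.
q = Δh / Σ(b_i/K_i) = 12.2 / 51.94 = 0.2349 m/day.
In each layer the seepage velocity is v_i = q/n_i, so the layer transit time is t_i = b_i·n_i / q:
  layer 1 (clean gravel): t_1 = 11.8 × 0.25 / 0.2349 = 12.56 d
  layer 2 (silty sand): t_2 = 9.40 × 0.17 / 0.2349 = 6.803 d
Total t = Σ t_i = 19.36 days.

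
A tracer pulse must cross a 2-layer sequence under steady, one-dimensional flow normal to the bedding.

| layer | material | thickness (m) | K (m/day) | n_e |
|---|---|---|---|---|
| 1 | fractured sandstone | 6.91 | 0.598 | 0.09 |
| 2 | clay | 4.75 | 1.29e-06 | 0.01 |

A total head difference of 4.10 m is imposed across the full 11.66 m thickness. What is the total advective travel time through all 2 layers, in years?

With flow normal to the layers, continuity requires the same specific discharge q through every layer.
Σ(b_i/K_i) = 6.91/0.598 + 4.75/1.29e-06 = 3.682e+06 d.
q = Δh / Σ(b_i/K_i) = 4.10 / 3.682e+06 = 1.113e-06 m/day.
In each layer the seepage velocity is v_i = q/n_i, so the layer transit time is t_i = b_i·n_i / q:
  layer 1 (fractured sandstone): t_1 = 6.91 × 0.09 / 1.113e-06 = 5.585e+05 d
  layer 2 (clay): t_2 = 4.75 × 0.01 / 1.113e-06 = 42659 d
Total t = Σ t_i = 6.012e+05 days = 1646 years.

1650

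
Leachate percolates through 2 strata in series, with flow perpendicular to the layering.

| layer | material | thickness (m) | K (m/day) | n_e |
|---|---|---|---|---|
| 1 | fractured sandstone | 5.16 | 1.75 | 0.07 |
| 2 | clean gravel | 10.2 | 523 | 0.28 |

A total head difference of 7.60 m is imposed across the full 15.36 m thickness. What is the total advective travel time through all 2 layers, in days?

With flow normal to the layers, continuity requires the same specific discharge q through every layer.
Σ(b_i/K_i) = 5.16/1.75 + 10.2/523 = 2.968 d.
q = Δh / Σ(b_i/K_i) = 7.60 / 2.968 = 2.561 m/day.
In each layer the seepage velocity is v_i = q/n_i, so the layer transit time is t_i = b_i·n_i / q:
  layer 1 (fractured sandstone): t_1 = 5.16 × 0.07 / 2.561 = 0.1411 d
  layer 2 (clean gravel): t_2 = 10.2 × 0.28 / 2.561 = 1.115 d
Total t = Σ t_i = 1.256 days.

1.26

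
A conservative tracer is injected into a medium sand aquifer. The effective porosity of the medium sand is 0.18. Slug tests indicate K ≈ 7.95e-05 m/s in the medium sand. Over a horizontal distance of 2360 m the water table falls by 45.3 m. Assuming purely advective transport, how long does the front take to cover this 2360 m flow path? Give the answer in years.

8.82

Convert K: 7.95e-05 m/s × 86400 = 6.869 m/day.
Hydraulic gradient i = Δh / L = 45.3 / 2360 = 0.01919.
Darcy flux q = K · i = 6.869 × 0.01919 = 0.1318 m/day.
Seepage velocity v = q / n_e = 0.1318 / 0.18 = 0.7325 m/day.
Travel time t = L / v = 2360 / 0.7325 = 3222 days = 8.821 years.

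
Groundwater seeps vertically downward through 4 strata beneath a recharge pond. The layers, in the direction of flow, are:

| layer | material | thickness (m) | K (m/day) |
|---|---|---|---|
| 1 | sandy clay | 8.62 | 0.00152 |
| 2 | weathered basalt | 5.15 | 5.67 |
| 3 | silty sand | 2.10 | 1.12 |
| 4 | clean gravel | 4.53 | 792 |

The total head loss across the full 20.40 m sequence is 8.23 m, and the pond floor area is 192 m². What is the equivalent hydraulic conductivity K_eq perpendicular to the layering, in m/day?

Flow is perpendicular to layering, so the layers act in series and the equivalent K is the thickness-weighted harmonic mean.
Total thickness L = 8.62 + 5.15 + 2.10 + 4.53 = 20.40 m.
Σ(b_i/K_i) = 8.62/0.00152 + 5.15/5.67 + 2.10/1.12 + 4.53/792 = 5674 d.
K_eq = L / Σ(b_i/K_i) = 20.40 / 5674 = 0.003595 m/day.

0.00360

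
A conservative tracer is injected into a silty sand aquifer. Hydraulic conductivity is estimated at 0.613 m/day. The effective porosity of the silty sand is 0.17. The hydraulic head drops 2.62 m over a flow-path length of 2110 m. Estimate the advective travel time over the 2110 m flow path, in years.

1290

Hydraulic gradient i = Δh / L = 2.62 / 2110 = 0.001242.
Darcy flux q = K · i = 0.6130 × 0.001242 = 0.0007612 m/day.
Seepage velocity v = q / n_e = 0.0007612 / 0.17 = 0.004477 m/day.
Travel time t = L / v = 2110 / 0.004477 = 4.713e+05 days = 1290 years.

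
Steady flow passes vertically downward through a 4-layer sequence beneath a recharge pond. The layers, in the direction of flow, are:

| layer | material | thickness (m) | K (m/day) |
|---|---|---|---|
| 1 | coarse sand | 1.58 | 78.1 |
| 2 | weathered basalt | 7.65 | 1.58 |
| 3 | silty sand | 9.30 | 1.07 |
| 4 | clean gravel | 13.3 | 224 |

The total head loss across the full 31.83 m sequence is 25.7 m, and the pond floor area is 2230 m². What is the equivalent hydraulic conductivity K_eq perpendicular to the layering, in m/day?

2.34

Flow is perpendicular to layering, so the layers act in series and the equivalent K is the thickness-weighted harmonic mean.
Total thickness L = 1.58 + 7.65 + 9.30 + 13.3 = 31.83 m.
Σ(b_i/K_i) = 1.58/78.1 + 7.65/1.58 + 9.30/1.07 + 13.3/224 = 13.61 d.
K_eq = L / Σ(b_i/K_i) = 31.83 / 13.61 = 2.338 m/day.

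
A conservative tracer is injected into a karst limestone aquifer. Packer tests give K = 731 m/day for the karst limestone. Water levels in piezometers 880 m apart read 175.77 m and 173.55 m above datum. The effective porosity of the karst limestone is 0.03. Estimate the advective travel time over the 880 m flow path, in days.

Hydraulic gradient i = (175.77 − 173.55) / 880 = 2.22 / 880 = 0.002523.
Darcy flux q = K · i = 731.0 × 0.002523 = 1.844 m/day.
Seepage velocity v = q / n_e = 1.844 / 0.03 = 61.47 m/day.
Travel time t = L / v = 880 / 61.47 = 14.32 days.

14.3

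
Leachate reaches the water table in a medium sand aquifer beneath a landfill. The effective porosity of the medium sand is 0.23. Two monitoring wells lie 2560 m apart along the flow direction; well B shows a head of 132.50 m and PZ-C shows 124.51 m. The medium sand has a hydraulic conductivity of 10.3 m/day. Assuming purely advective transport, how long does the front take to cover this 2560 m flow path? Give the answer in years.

50.1

Hydraulic gradient i = (132.50 − 124.51) / 2560 = 7.99 / 2560 = 0.003121.
Darcy flux q = K · i = 10.30 × 0.003121 = 0.03215 m/day.
Seepage velocity v = q / n_e = 0.03215 / 0.23 = 0.1398 m/day.
Travel time t = L / v = 2560 / 0.1398 = 18316 days = 50.15 years.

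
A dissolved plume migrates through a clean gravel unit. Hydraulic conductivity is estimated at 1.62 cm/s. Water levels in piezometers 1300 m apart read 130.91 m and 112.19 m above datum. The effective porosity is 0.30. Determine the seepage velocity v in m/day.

Convert K: 1.62 cm/s × 864 = 1400 m/day.
Hydraulic gradient i = (130.91 − 112.19) / 1300 = 18.72 / 1300 = 0.01440.
Darcy flux q = K · i = 1400 × 0.01440 = 20.16 m/day.
Seepage velocity v = q / n_e = 20.16 / 0.30 = 67.18 m/day.

67.2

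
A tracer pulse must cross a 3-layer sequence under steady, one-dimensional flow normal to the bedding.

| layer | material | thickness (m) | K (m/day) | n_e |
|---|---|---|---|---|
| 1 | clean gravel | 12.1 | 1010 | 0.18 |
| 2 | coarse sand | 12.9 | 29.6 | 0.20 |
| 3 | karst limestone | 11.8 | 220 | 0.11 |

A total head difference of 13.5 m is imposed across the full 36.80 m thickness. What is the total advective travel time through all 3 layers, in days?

With flow normal to the layers, continuity requires the same specific discharge q through every layer.
Σ(b_i/K_i) = 12.1/1010 + 12.9/29.6 + 11.8/220 = 0.5014 d.
q = Δh / Σ(b_i/K_i) = 13.5 / 0.5014 = 26.92 m/day.
In each layer the seepage velocity is v_i = q/n_i, so the layer transit time is t_i = b_i·n_i / q:
  layer 1 (clean gravel): t_1 = 12.1 × 0.18 / 26.92 = 0.08090 d
  layer 2 (coarse sand): t_2 = 12.9 × 0.20 / 26.92 = 0.09583 d
  layer 3 (karst limestone): t_3 = 11.8 × 0.11 / 26.92 = 0.04821 d
Total t = Σ t_i = 0.2249 days.

0.225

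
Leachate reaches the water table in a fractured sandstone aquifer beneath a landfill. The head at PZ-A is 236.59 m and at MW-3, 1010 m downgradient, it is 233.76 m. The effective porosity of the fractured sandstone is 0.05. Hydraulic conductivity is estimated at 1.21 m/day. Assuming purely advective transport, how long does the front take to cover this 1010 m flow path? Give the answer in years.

Hydraulic gradient i = (236.59 − 233.76) / 1010 = 2.83 / 1010 = 0.002802.
Darcy flux q = K · i = 1.210 × 0.002802 = 0.003390 m/day.
Seepage velocity v = q / n_e = 0.003390 / 0.05 = 0.06781 m/day.
Travel time t = L / v = 1010 / 0.06781 = 14895 days = 40.78 years.

40.8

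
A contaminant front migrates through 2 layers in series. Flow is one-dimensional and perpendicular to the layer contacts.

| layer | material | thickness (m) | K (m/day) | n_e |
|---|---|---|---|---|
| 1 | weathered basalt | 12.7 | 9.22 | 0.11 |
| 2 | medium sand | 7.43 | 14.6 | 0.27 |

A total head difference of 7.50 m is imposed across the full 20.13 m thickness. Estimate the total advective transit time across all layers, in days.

0.856

With flow normal to the layers, continuity requires the same specific discharge q through every layer.
Σ(b_i/K_i) = 12.7/9.22 + 7.43/14.6 = 1.886 d.
q = Δh / Σ(b_i/K_i) = 7.50 / 1.886 = 3.976 m/day.
In each layer the seepage velocity is v_i = q/n_i, so the layer transit time is t_i = b_i·n_i / q:
  layer 1 (weathered basalt): t_1 = 12.7 × 0.11 / 3.976 = 0.3514 d
  layer 2 (medium sand): t_2 = 7.43 × 0.27 / 3.976 = 0.5046 d
Total t = Σ t_i = 0.8559 days.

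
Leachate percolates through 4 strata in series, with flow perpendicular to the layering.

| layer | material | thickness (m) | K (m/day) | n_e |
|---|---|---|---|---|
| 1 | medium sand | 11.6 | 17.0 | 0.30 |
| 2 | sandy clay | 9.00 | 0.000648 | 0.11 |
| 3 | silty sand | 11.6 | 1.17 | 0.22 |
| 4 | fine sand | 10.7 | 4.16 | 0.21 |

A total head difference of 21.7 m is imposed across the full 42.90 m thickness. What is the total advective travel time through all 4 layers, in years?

16.3

With flow normal to the layers, continuity requires the same specific discharge q through every layer.
Σ(b_i/K_i) = 11.6/17.0 + 9.00/0.000648 + 11.6/1.17 + 10.7/4.16 = 13902 d.
q = Δh / Σ(b_i/K_i) = 21.7 / 13902 = 0.001561 m/day.
In each layer the seepage velocity is v_i = q/n_i, so the layer transit time is t_i = b_i·n_i / q:
  layer 1 (medium sand): t_1 = 11.6 × 0.30 / 0.001561 = 2229 d
  layer 2 (sandy clay): t_2 = 9.00 × 0.11 / 0.001561 = 634.2 d
  layer 3 (silty sand): t_3 = 11.6 × 0.22 / 0.001561 = 1635 d
  layer 4 (fine sand): t_4 = 10.7 × 0.21 / 0.001561 = 1440 d
Total t = Σ t_i = 5938 days = 16.26 years.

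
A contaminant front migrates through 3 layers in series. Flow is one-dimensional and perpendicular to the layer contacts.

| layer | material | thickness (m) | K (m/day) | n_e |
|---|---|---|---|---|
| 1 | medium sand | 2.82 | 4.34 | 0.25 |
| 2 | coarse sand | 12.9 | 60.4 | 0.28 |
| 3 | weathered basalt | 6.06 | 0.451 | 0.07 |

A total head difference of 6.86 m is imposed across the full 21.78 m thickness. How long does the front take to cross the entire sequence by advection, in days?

9.88

With flow normal to the layers, continuity requires the same specific discharge q through every layer.
Σ(b_i/K_i) = 2.82/4.34 + 12.9/60.4 + 6.06/0.451 = 14.30 d.
q = Δh / Σ(b_i/K_i) = 6.86 / 14.30 = 0.4797 m/day.
In each layer the seepage velocity is v_i = q/n_i, so the layer transit time is t_i = b_i·n_i / q:
  layer 1 (medium sand): t_1 = 2.82 × 0.25 / 0.4797 = 1.470 d
  layer 2 (coarse sand): t_2 = 12.9 × 0.28 / 0.4797 = 7.529 d
  layer 3 (weathered basalt): t_3 = 6.06 × 0.07 / 0.4797 = 0.8843 d
Total t = Σ t_i = 9.883 days.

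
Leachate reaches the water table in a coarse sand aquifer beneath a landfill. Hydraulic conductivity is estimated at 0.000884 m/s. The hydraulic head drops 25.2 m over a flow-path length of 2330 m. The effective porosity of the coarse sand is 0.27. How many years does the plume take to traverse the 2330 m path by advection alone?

2.09

Convert K: 0.000884 m/s × 86400 = 76.38 m/day.
Hydraulic gradient i = Δh / L = 25.2 / 2330 = 0.01082.
Darcy flux q = K · i = 76.38 × 0.01082 = 0.8261 m/day.
Seepage velocity v = q / n_e = 0.8261 / 0.27 = 3.059 m/day.
Travel time t = L / v = 2330 / 3.059 = 761.6 days = 2.085 years.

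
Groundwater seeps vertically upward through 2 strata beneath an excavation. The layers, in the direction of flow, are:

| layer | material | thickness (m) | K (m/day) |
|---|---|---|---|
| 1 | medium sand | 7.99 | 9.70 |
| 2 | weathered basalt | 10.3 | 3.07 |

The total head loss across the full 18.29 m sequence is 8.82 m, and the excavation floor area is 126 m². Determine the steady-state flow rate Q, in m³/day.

Flow is perpendicular to layering, so the layers act in series and the equivalent K is the thickness-weighted harmonic mean.
Total thickness L = 7.99 + 10.3 = 18.29 m.
Σ(b_i/K_i) = 7.99/9.70 + 10.3/3.07 = 4.179 d.
K_eq = L / Σ(b_i/K_i) = 18.29 / 4.179 = 4.377 m/day.
Q = K_eq · A · (Δh/L) = 4.377 × 126 × (8.82/18.29) = 265.9 m³/day.

266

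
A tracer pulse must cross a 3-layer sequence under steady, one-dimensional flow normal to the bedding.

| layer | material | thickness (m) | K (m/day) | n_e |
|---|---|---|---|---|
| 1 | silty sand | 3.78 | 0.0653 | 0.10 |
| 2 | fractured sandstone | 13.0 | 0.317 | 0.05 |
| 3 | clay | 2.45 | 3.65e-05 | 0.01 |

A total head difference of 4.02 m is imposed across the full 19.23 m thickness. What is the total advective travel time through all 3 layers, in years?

With flow normal to the layers, continuity requires the same specific discharge q through every layer.
Σ(b_i/K_i) = 3.78/0.0653 + 13.0/0.317 + 2.45/3.65e-05 = 67222 d.
q = Δh / Σ(b_i/K_i) = 4.02 / 67222 = 5.980e-05 m/day.
In each layer the seepage velocity is v_i = q/n_i, so the layer transit time is t_i = b_i·n_i / q:
  layer 1 (silty sand): t_1 = 3.78 × 0.10 / 5.980e-05 = 6321 d
  layer 2 (fractured sandstone): t_2 = 13.0 × 0.05 / 5.980e-05 = 10869 d
  layer 3 (clay): t_3 = 2.45 × 0.01 / 5.980e-05 = 409.7 d
Total t = Σ t_i = 17600 days = 48.19 years.

48.2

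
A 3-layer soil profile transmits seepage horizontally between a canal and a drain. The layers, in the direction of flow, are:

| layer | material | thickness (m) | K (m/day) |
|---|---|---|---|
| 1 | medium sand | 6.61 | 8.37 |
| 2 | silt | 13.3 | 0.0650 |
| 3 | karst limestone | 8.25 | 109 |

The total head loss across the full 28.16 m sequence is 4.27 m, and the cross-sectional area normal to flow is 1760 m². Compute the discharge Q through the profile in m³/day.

Flow is perpendicular to layering, so the layers act in series and the equivalent K is the thickness-weighted harmonic mean.
Total thickness L = 6.61 + 13.3 + 8.25 = 28.16 m.
Σ(b_i/K_i) = 6.61/8.37 + 13.3/0.0650 + 8.25/109 = 205.5 d.
K_eq = L / Σ(b_i/K_i) = 28.16 / 205.5 = 0.1370 m/day.
Q = K_eq · A · (Δh/L) = 0.1370 × 1760 × (4.27/28.16) = 36.57 m³/day.

36.6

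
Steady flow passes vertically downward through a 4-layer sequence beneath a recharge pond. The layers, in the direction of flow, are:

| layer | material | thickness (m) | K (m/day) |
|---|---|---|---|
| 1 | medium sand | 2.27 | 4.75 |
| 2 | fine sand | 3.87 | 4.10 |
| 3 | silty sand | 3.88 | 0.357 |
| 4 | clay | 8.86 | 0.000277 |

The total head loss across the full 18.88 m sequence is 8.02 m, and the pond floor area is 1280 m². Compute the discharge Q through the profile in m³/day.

Flow is perpendicular to layering, so the layers act in series and the equivalent K is the thickness-weighted harmonic mean.
Total thickness L = 2.27 + 3.87 + 3.88 + 8.86 = 18.88 m.
Σ(b_i/K_i) = 2.27/4.75 + 3.87/4.10 + 3.88/0.357 + 8.86/0.000277 = 31998 d.
K_eq = L / Σ(b_i/K_i) = 18.88 / 31998 = 0.0005900 m/day.
Q = K_eq · A · (Δh/L) = 0.0005900 × 1280 × (8.02/18.88) = 0.3208 m³/day.

0.321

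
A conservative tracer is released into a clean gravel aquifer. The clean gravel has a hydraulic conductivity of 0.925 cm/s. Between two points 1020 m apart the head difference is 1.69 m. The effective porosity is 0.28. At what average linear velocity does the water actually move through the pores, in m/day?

Convert K: 0.925 cm/s × 864 = 799.2 m/day.
Hydraulic gradient i = Δh / L = 1.69 / 1020 = 0.001657.
Darcy flux q = K · i = 799.2 × 0.001657 = 1.324 m/day.
Seepage velocity v = q / n_e = 1.324 / 0.28 = 4.729 m/day.

4.73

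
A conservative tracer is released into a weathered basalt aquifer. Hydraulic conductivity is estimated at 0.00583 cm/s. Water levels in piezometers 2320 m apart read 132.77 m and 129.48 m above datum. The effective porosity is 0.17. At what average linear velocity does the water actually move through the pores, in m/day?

0.0420

Convert K: 0.00583 cm/s × 864 = 5.037 m/day.
Hydraulic gradient i = (132.77 − 129.48) / 2320 = 3.29 / 2320 = 0.001418.
Darcy flux q = K · i = 5.037 × 0.001418 = 0.007143 m/day.
Seepage velocity v = q / n_e = 0.007143 / 0.17 = 0.04202 m/day.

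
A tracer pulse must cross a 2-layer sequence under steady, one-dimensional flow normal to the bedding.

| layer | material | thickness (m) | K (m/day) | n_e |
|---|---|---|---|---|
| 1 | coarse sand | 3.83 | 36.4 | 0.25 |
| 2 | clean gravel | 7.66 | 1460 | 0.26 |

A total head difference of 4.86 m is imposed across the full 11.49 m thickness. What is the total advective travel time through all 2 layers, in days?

0.0670

With flow normal to the layers, continuity requires the same specific discharge q through every layer.
Σ(b_i/K_i) = 3.83/36.4 + 7.66/1460 = 0.1105 d.
q = Δh / Σ(b_i/K_i) = 4.86 / 0.1105 = 44.00 m/day.
In each layer the seepage velocity is v_i = q/n_i, so the layer transit time is t_i = b_i·n_i / q:
  layer 1 (coarse sand): t_1 = 3.83 × 0.25 / 44.00 = 0.02176 d
  layer 2 (clean gravel): t_2 = 7.66 × 0.26 / 44.00 = 0.04527 d
Total t = Σ t_i = 0.06703 days.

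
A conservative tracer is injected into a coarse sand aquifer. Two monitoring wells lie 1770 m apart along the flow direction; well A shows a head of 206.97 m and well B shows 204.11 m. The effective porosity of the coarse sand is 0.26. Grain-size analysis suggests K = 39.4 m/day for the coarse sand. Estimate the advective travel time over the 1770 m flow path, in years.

Hydraulic gradient i = (206.97 − 204.11) / 1770 = 2.86 / 1770 = 0.001616.
Darcy flux q = K · i = 39.40 × 0.001616 = 0.06366 m/day.
Seepage velocity v = q / n_e = 0.06366 / 0.26 = 0.2449 m/day.
Travel time t = L / v = 1770 / 0.2449 = 7229 days = 19.79 years.

19.8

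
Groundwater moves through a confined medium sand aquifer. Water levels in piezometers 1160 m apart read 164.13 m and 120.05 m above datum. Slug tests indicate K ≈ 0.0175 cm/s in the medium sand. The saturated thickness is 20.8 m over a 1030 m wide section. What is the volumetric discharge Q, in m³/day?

12300

Convert K: 0.0175 cm/s × 864 = 15.12 m/day.
Cross-sectional area A = 1030 × 20.8 = 21424 m².
Hydraulic gradient i = (164.13 − 120.05) / 1160 = 44.08 / 1160 = 0.03800.
Darcy's law: Q = K · A · i = 15.12 × 21424 × 0.03800 = 12309 m³/day.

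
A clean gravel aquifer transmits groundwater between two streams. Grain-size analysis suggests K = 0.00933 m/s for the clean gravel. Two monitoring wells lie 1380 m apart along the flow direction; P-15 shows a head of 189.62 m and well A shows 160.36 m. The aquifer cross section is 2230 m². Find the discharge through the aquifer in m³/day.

Convert K: 0.00933 m/s × 86400 = 806.1 m/day.
Hydraulic gradient i = (189.62 − 160.36) / 1380 = 29.26 / 1380 = 0.02120.
Darcy's law: Q = K · A · i = 806.1 × 2230 × 0.02120 = 38115 m³/day.

38100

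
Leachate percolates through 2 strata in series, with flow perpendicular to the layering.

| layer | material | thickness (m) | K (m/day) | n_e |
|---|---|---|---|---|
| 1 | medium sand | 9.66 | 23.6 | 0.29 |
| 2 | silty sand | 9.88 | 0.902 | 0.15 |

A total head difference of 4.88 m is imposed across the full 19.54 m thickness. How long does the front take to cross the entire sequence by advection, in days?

9.97

With flow normal to the layers, continuity requires the same specific discharge q through every layer.
Σ(b_i/K_i) = 9.66/23.6 + 9.88/0.902 = 11.36 d.
q = Δh / Σ(b_i/K_i) = 4.88 / 11.36 = 0.4295 m/day.
In each layer the seepage velocity is v_i = q/n_i, so the layer transit time is t_i = b_i·n_i / q:
  layer 1 (medium sand): t_1 = 9.66 × 0.29 / 0.4295 = 6.523 d
  layer 2 (silty sand): t_2 = 9.88 × 0.15 / 0.4295 = 3.451 d
Total t = Σ t_i = 9.974 days.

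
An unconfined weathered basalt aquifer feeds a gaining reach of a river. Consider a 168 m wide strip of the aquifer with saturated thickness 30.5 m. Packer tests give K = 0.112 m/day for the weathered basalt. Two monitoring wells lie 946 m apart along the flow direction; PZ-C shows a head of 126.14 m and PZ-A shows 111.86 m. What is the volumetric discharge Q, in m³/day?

Cross-sectional area A = 168 × 30.5 = 5124 m².
Hydraulic gradient i = (126.14 − 111.86) / 946 = 14.28 / 946 = 0.01510.
Darcy's law: Q = K · A · i = 0.1120 × 5124 × 0.01510 = 8.663 m³/day.

8.66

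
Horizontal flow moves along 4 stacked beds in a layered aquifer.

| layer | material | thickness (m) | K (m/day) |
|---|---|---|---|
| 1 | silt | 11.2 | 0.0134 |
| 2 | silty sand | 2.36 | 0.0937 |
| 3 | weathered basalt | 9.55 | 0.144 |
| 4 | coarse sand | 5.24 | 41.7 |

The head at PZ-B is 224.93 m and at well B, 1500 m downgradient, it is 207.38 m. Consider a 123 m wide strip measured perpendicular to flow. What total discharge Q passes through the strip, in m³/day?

317

Flow is parallel to layering, so each bed carries its own Darcy discharge and the transmissivities add.
Σ(K_i·b_i) = 0.0134×11.2 + 0.0937×2.36 + 0.144×9.55 + 41.7×5.24 = 220.3 m²/day.
Hydraulic gradient i = (224.93 − 207.38) / 1500 = 17.55 / 1500 = 0.01170.
Q = Σ(K_i·b_i) · W · i = 220.3 × 123 × 0.01170 = 317.0 m³/day.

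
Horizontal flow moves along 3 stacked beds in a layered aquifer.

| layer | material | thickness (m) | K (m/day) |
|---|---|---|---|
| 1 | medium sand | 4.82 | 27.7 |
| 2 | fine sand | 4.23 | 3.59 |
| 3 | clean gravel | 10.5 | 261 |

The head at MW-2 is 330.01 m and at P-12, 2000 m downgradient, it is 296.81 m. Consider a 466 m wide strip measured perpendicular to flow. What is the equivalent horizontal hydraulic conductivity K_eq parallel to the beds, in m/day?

148

Flow is parallel to layering, so each bed carries its own Darcy discharge and the transmissivities add.
Σ(K_i·b_i) = 27.7×4.82 + 3.59×4.23 + 261×10.5 = 2889 m²/day.
Total thickness b = 19.55 m, so K_eq = Σ(K_i·b_i)/b = 147.8 m/day.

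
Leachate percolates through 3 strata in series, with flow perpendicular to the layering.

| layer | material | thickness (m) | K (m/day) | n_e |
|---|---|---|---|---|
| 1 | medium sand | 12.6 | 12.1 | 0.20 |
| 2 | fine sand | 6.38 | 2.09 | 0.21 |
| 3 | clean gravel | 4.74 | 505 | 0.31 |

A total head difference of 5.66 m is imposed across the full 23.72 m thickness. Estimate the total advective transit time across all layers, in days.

3.86

With flow normal to the layers, continuity requires the same specific discharge q through every layer.
Σ(b_i/K_i) = 12.6/12.1 + 6.38/2.09 + 4.74/505 = 4.103 d.
q = Δh / Σ(b_i/K_i) = 5.66 / 4.103 = 1.379 m/day.
In each layer the seepage velocity is v_i = q/n_i, so the layer transit time is t_i = b_i·n_i / q:
  layer 1 (medium sand): t_1 = 12.6 × 0.20 / 1.379 = 1.827 d
  layer 2 (fine sand): t_2 = 6.38 × 0.21 / 1.379 = 0.9713 d
  layer 3 (clean gravel): t_3 = 4.74 × 0.31 / 1.379 = 1.065 d
Total t = Σ t_i = 3.864 days.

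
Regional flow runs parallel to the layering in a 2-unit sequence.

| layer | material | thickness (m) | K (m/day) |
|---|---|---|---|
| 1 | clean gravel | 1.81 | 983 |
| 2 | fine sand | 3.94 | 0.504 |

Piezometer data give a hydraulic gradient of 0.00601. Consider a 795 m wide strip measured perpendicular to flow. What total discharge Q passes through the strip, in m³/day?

Flow is parallel to layering, so each bed carries its own Darcy discharge and the transmissivities add.
Σ(K_i·b_i) = 983×1.81 + 0.504×3.94 = 1781 m²/day.
Hydraulic gradient i = 0.00601.
Q = Σ(K_i·b_i) · W · i = 1781 × 795 × 0.006010 = 8511 m³/day.

8510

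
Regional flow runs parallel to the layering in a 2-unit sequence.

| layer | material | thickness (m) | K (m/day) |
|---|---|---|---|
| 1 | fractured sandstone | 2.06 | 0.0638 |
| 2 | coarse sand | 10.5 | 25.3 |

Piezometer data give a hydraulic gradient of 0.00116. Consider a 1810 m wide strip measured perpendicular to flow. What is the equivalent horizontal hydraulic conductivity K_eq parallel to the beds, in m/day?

21.2

Flow is parallel to layering, so each bed carries its own Darcy discharge and the transmissivities add.
Σ(K_i·b_i) = 0.0638×2.06 + 25.3×10.5 = 265.8 m²/day.
Total thickness b = 12.56 m, so K_eq = Σ(K_i·b_i)/b = 21.16 m/day.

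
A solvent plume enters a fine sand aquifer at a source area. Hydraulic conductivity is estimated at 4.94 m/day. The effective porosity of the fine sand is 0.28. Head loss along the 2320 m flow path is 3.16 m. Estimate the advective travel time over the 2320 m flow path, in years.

264

Hydraulic gradient i = Δh / L = 3.16 / 2320 = 0.001362.
Darcy flux q = K · i = 4.940 × 0.001362 = 0.006729 m/day.
Seepage velocity v = q / n_e = 0.006729 / 0.28 = 0.02403 m/day.
Travel time t = L / v = 2320 / 0.02403 = 96543 days = 264.3 years.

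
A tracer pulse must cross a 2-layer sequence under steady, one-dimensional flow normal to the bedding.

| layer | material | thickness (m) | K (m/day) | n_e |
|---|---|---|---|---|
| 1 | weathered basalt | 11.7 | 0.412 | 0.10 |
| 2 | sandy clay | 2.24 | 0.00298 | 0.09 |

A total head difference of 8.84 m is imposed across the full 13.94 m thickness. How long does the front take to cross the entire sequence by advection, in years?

With flow normal to the layers, continuity requires the same specific discharge q through every layer.
Σ(b_i/K_i) = 11.7/0.412 + 2.24/0.00298 = 780.1 d.
q = Δh / Σ(b_i/K_i) = 8.84 / 780.1 = 0.01133 m/day.
In each layer the seepage velocity is v_i = q/n_i, so the layer transit time is t_i = b_i·n_i / q:
  layer 1 (weathered basalt): t_1 = 11.7 × 0.10 / 0.01133 = 103.2 d
  layer 2 (sandy clay): t_2 = 2.24 × 0.09 / 0.01133 = 17.79 d
Total t = Σ t_i = 121.0 days = 0.3314 years.

0.331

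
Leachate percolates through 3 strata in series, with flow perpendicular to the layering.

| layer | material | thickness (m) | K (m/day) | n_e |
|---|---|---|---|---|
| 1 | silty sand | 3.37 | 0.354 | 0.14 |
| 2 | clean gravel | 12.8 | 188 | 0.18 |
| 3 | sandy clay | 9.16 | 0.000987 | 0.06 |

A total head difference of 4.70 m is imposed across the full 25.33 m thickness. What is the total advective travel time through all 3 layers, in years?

18.0

With flow normal to the layers, continuity requires the same specific discharge q through every layer.
Σ(b_i/K_i) = 3.37/0.354 + 12.8/188 + 9.16/0.000987 = 9290 d.
q = Δh / Σ(b_i/K_i) = 4.70 / 9290 = 0.0005059 m/day.
In each layer the seepage velocity is v_i = q/n_i, so the layer transit time is t_i = b_i·n_i / q:
  layer 1 (silty sand): t_1 = 3.37 × 0.14 / 0.0005059 = 932.6 d
  layer 2 (clean gravel): t_2 = 12.8 × 0.18 / 0.0005059 = 4554 d
  layer 3 (sandy clay): t_3 = 9.16 × 0.06 / 0.0005059 = 1086 d
Total t = Σ t_i = 6573 days = 18.00 years.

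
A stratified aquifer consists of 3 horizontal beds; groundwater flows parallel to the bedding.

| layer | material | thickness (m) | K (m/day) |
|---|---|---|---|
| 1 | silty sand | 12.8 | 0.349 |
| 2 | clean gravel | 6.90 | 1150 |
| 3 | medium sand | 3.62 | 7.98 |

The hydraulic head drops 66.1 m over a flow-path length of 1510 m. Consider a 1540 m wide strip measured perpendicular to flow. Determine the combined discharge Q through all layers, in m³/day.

Flow is parallel to layering, so each bed carries its own Darcy discharge and the transmissivities add.
Σ(K_i·b_i) = 0.349×12.8 + 1150×6.90 + 7.98×3.62 = 7968 m²/day.
Hydraulic gradient i = Δh / L = 66.1 / 1510 = 0.04377.
Q = Σ(K_i·b_i) · W · i = 7968 × 1540 × 0.04377 = 5.372e+05 m³/day.

537000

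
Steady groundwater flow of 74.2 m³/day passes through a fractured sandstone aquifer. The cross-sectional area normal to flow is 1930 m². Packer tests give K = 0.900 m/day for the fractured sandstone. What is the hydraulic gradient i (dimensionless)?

From Q = K·A·i, i = Q / (K·A) = 74.2 / (0.9000 × 1930) = 0.04272.

0.0427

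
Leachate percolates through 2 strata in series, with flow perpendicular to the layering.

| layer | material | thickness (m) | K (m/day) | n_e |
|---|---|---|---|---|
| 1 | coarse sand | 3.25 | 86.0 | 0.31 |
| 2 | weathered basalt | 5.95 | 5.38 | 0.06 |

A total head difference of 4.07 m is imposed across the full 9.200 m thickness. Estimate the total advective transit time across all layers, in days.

With flow normal to the layers, continuity requires the same specific discharge q through every layer.
Σ(b_i/K_i) = 3.25/86.0 + 5.95/5.38 = 1.144 d.
q = Δh / Σ(b_i/K_i) = 4.07 / 1.144 = 3.559 m/day.
In each layer the seepage velocity is v_i = q/n_i, so the layer transit time is t_i = b_i·n_i / q:
  layer 1 (coarse sand): t_1 = 3.25 × 0.31 / 3.559 = 0.2831 d
  layer 2 (weathered basalt): t_2 = 5.95 × 0.06 / 3.559 = 0.1003 d
Total t = Σ t_i = 0.3834 days.

0.383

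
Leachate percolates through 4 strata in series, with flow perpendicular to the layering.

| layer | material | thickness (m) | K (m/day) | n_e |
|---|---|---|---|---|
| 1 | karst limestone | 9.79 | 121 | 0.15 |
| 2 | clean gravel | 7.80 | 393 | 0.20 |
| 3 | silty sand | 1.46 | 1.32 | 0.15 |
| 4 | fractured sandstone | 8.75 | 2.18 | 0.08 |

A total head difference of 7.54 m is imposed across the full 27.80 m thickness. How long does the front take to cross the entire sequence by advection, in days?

2.73

With flow normal to the layers, continuity requires the same specific discharge q through every layer.
Σ(b_i/K_i) = 9.79/121 + 7.80/393 + 1.46/1.32 + 8.75/2.18 = 5.221 d.
q = Δh / Σ(b_i/K_i) = 7.54 / 5.221 = 1.444 m/day.
In each layer the seepage velocity is v_i = q/n_i, so the layer transit time is t_i = b_i·n_i / q:
  layer 1 (karst limestone): t_1 = 9.79 × 0.15 / 1.444 = 1.017 d
  layer 2 (clean gravel): t_2 = 7.80 × 0.20 / 1.444 = 1.080 d
  layer 3 (silty sand): t_3 = 1.46 × 0.15 / 1.444 = 0.1516 d
  layer 4 (fractured sandstone): t_4 = 8.75 × 0.08 / 1.444 = 0.4847 d
Total t = Σ t_i = 2.733 days.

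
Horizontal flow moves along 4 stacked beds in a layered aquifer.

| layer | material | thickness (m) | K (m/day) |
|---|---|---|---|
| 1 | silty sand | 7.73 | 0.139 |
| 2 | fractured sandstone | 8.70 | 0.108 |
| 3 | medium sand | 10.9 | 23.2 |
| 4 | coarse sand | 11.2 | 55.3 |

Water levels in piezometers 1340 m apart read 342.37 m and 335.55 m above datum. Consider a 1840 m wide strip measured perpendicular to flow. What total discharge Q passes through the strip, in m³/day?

Flow is parallel to layering, so each bed carries its own Darcy discharge and the transmissivities add.
Σ(K_i·b_i) = 0.139×7.73 + 0.108×8.70 + 23.2×10.9 + 55.3×11.2 = 874.3 m²/day.
Hydraulic gradient i = (342.37 − 335.55) / 1340 = 6.82 / 1340 = 0.005090.
Q = Σ(K_i·b_i) · W · i = 874.3 × 1840 × 0.005090 = 8187 m³/day.

8190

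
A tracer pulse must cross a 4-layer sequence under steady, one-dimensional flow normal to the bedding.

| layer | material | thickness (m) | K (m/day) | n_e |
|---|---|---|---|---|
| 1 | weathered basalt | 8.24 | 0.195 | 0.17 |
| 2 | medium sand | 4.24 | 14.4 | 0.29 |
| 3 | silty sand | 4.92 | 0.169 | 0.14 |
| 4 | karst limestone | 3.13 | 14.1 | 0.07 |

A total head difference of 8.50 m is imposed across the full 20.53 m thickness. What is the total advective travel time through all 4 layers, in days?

With flow normal to the layers, continuity requires the same specific discharge q through every layer.
Σ(b_i/K_i) = 8.24/0.195 + 4.24/14.4 + 4.92/0.169 + 3.13/14.1 = 71.89 d.
q = Δh / Σ(b_i/K_i) = 8.50 / 71.89 = 0.1182 m/day.
In each layer the seepage velocity is v_i = q/n_i, so the layer transit time is t_i = b_i·n_i / q:
  layer 1 (weathered basalt): t_1 = 8.24 × 0.17 / 0.1182 = 11.85 d
  layer 2 (medium sand): t_2 = 4.24 × 0.29 / 0.1182 = 10.40 d
  layer 3 (silty sand): t_3 = 4.92 × 0.14 / 0.1182 = 5.825 d
  layer 4 (karst limestone): t_4 = 3.13 × 0.07 / 0.1182 = 1.853 d
Total t = Σ t_i = 29.92 days.

29.9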